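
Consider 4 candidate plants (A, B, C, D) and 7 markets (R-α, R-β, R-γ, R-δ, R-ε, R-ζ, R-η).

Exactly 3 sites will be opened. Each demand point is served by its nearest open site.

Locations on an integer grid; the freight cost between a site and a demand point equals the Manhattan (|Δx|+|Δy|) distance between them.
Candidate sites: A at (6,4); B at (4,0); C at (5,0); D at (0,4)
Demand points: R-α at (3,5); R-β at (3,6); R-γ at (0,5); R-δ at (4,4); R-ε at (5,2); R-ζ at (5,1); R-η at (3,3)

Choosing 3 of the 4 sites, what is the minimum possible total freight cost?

19

Open {A, C, D}.
  R-α→A 4, R-β→A 5, R-γ→D 1, R-δ→A 2, R-ε→C 2, R-ζ→C 1, R-η→A 4  ⇒ total 19.
Compare {A, B, D}: total 21.
Compare {B, C, D}: total 21.
No size-3 selection does better; minimum is 19.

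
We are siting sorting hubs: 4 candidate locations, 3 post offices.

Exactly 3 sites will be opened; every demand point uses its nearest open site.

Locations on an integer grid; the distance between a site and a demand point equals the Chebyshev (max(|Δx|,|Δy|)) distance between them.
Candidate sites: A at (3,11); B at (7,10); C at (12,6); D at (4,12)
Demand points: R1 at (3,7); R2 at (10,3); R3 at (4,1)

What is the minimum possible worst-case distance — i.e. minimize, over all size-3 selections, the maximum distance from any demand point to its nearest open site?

8

Open {A, B, C}.
  Farthest demand point is R3 at distance 8 (to C); all others are ≤ 8.
With {A, C, D} the worst case is 8.
With {B, C, D} the worst case is 8.
No size-3 selection achieves below 8.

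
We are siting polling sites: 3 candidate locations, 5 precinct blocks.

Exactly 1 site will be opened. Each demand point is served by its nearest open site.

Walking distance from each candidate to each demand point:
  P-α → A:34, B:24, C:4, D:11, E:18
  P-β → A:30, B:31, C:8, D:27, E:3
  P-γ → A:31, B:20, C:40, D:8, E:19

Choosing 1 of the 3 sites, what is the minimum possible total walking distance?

91

Open {P-α}.
  A→P-α 34, B→P-α 24, C→P-α 4, D→P-α 11, E→P-α 18  ⇒ total 91.
Compare {P-β}: total 99.
Compare {P-γ}: total 118.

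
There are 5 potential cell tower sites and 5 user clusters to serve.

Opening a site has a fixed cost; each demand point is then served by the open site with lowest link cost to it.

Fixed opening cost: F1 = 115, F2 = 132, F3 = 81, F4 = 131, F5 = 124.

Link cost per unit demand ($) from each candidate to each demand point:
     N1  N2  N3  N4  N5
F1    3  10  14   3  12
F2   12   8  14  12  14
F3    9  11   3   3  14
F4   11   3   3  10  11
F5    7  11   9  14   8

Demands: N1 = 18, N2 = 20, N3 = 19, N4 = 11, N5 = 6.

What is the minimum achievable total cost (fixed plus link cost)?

Open {F1, F4}: assign each demand point to its cheapest open site.
  N1→F1 18×3=54, N2→F4 20×3=60, N3→F4 19×3=57, N4→F1 11×3=33, N5→F4 6×11=66
  link cost 270, fixed 246 → total 516.
Compare {F3, F4}: link cost 378 + fixed 212 = 590.
Compare {F1, F3, F4}: link cost 270 + fixed 327 = 597.
Compare {F1, F3}: link cost 416 + fixed 196 = 612.
All other subsets cost ≥ 590. Minimum total cost: 516.

516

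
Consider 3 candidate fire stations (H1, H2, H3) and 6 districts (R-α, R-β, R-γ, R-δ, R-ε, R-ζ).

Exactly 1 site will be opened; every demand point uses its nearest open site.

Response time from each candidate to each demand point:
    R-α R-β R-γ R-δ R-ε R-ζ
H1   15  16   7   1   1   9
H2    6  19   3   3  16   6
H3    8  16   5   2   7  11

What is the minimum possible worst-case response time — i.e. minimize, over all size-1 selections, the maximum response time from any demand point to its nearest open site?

Open {H1}.
  Farthest demand point is R-β at response time 16 (to H1); all others are ≤ 16.
With {H3} the worst case is 16.
With {H2} the worst case is 19.
No size-1 selection achieves below 16.

16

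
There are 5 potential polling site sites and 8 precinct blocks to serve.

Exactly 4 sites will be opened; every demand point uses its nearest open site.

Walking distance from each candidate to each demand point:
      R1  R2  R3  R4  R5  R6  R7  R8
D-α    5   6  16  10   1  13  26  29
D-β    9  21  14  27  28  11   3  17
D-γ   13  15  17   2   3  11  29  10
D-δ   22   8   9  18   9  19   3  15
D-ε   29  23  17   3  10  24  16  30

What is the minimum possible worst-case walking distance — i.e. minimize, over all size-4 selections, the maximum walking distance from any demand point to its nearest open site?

11

Open {D-α, D-β, D-γ, D-δ}.
  Farthest demand point is R6 at walking distance 11 (to D-β); all others are ≤ 11.
With {D-α, D-γ, D-δ, D-ε} the worst case is 11.
With {D-β, D-γ, D-δ, D-ε} the worst case is 11.
No size-4 selection achieves below 11.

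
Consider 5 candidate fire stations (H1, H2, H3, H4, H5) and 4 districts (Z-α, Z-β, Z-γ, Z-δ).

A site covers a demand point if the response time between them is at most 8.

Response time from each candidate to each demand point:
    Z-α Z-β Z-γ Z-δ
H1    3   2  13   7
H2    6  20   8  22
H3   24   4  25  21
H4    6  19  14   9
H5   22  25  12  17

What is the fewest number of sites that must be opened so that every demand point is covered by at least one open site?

2

Coverage sets (demand points within 8 of each site):
  H1: {Z-α, Z-β, Z-δ}
  H2: {Z-α, Z-γ}
  H3: {Z-β}
  H4: {Z-α}
  H5: {}
No single site covers all 4 demand points.
But {H1, H2} covers everything, so the minimum is 2.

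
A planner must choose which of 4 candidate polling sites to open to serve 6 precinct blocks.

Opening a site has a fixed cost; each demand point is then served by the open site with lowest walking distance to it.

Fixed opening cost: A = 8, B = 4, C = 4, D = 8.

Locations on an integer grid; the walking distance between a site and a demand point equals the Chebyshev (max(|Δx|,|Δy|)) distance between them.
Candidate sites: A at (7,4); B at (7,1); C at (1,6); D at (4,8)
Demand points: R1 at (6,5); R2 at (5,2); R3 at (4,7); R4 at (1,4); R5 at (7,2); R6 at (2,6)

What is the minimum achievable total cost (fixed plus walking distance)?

21

Open {B, C}: assign each demand point to its cheapest open site.
  R1→B 4, R2→B 2, R3→C 3, R4→C 2, R5→B 1, R6→C 1
  walking distance 13, fixed 8 → total 21.
Compare {A, C}: walking distance 11 + fixed 12 = 23.
Compare {C}: walking distance 21 + fixed 4 = 25.
Compare {B, D}: walking distance 13 + fixed 12 = 25.
All other subsets cost ≥ 23. Minimum total cost: 21.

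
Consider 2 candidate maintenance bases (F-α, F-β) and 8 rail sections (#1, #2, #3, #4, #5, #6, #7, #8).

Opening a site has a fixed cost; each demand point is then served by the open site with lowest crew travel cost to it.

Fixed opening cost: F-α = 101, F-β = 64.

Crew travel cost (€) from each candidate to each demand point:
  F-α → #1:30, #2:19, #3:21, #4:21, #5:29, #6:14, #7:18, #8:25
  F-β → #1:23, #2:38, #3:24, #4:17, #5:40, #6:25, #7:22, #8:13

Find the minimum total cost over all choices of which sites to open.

266

Open {F-β}: assign each demand point to its cheapest open site.
  #1→F-β 23, #2→F-β 38, #3→F-β 24, #4→F-β 17, #5→F-β 40, #6→F-β 25, #7→F-β 22, #8→F-β 13
  crew travel cost 202, fixed 64 → total 266.
Compare {F-α}: crew travel cost 177 + fixed 101 = 278.
Compare {F-α, F-β}: crew travel cost 154 + fixed 165 = 319.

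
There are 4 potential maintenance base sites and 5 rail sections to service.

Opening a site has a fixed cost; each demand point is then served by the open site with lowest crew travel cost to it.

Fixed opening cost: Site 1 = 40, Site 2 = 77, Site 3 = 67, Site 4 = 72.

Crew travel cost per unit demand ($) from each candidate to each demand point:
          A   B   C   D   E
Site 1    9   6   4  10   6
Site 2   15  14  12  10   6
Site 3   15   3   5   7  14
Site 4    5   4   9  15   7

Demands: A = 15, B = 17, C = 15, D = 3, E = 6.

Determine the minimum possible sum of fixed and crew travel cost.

Open {Site 1, Site 4}: assign each demand point to its cheapest open site.
  A→Site 4 15×5=75, B→Site 4 17×4=68, C→Site 1 15×4=60, D→Site 1 3×10=30, E→Site 1 6×6=36
  crew travel cost 269, fixed 112 → total 381.
Compare {Site 1}: crew travel cost 363 + fixed 40 = 403.
Compare {Site 3, Site 4}: crew travel cost 264 + fixed 139 = 403.
Compare {Site 1, Site 3}: crew travel cost 303 + fixed 107 = 410.
All other subsets cost ≥ 403. Minimum total cost: 381.

381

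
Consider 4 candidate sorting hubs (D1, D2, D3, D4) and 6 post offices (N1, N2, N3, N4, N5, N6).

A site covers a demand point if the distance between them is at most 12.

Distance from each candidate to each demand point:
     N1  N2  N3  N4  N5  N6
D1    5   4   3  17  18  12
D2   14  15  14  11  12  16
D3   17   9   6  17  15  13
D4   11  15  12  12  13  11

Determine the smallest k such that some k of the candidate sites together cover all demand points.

2

Coverage sets (demand points within 12 of each site):
  D1: {N1, N2, N3, N6}
  D2: {N4, N5}
  D3: {N2, N3}
  D4: {N1, N3, N4, N6}
No single site covers all 6 demand points.
But {D1, D2} covers everything, so the minimum is 2.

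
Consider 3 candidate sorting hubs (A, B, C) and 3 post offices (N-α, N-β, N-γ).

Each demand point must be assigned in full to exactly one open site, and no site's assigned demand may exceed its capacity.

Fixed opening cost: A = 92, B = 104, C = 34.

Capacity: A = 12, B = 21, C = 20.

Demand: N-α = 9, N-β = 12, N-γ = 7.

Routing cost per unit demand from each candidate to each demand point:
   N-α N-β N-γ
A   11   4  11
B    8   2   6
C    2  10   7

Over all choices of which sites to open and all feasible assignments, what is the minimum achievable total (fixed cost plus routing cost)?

222

Open {B, C}; cheapest assignment that respects the capacities:
  B (cap 21, load 19): N-β, N-γ — cost 12×2 + 7×6 = 66
  C (cap 20, load 9): N-α — cost 9×2 = 18
  Shipping 84, fixed 138 → total 222.
  Any other capacity-feasible assignment to {B, C} ships for at least 84.
Compare {A, C}: its best feasible assignment gives total 241.
Compare {A, B, C}: its best feasible assignment gives total 314.
Every other set of open sites that can feasibly serve all demand totals ≥ 241 even under its best assignment. Minimum: 222.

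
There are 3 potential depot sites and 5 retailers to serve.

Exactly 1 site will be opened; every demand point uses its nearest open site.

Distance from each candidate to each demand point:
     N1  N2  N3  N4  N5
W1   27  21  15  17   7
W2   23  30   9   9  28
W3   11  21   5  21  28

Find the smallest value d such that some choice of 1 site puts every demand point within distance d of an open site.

27

Open {W1}.
  Farthest demand point is N1 at distance 27 (to W1); all others are ≤ 27.
With {W3} the worst case is 28.
With {W2} the worst case is 30.
No size-1 selection achieves below 27.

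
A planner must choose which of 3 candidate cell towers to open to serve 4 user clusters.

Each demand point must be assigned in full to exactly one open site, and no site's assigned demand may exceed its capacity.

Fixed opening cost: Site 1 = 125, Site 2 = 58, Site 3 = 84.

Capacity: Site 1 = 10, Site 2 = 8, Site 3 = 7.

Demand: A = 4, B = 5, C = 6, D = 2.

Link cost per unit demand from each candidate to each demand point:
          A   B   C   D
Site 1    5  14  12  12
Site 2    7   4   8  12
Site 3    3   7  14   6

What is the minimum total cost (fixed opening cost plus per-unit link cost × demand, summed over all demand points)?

319

Open {Site 1, Site 2}; cheapest assignment that respects the capacities:
  Site 1 (cap 10, load 10): A, C — cost 4×5 + 6×12 = 92
  Site 2 (cap 8, load 7): B, D — cost 5×4 + 2×12 = 44
  Shipping 136, fixed 183 → total 319.
  Any other capacity-feasible assignment to {Site 1, Site 2} ships for at least 136.
Compare {Site 1, Site 3}: its best feasible assignment gives total 348.
Compare {Site 1, Site 2, Site 3}: its best feasible assignment gives total 382.
Every other set of open sites that can feasibly serve all demand totals ≥ 348 even under its best assignment. Minimum: 319.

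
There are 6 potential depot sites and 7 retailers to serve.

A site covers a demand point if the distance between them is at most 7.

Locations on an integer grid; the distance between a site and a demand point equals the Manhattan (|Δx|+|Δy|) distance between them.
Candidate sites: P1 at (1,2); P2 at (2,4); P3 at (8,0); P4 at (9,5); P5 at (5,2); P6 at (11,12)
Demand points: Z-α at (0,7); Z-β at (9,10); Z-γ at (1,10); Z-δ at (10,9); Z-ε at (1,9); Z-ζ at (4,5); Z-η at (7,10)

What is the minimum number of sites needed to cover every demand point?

2

Coverage sets (demand points within 7 of each site):
  P1: {Z-α, Z-ε, Z-ζ}
  P2: {Z-α, Z-γ, Z-ε, Z-ζ}
  P3: {}
  P4: {Z-β, Z-δ, Z-ζ, Z-η}
  P5: {Z-ζ}
  P6: {Z-β, Z-δ, Z-η}
No single site covers all 7 demand points.
But {P2, P4} covers everything, so the minimum is 2.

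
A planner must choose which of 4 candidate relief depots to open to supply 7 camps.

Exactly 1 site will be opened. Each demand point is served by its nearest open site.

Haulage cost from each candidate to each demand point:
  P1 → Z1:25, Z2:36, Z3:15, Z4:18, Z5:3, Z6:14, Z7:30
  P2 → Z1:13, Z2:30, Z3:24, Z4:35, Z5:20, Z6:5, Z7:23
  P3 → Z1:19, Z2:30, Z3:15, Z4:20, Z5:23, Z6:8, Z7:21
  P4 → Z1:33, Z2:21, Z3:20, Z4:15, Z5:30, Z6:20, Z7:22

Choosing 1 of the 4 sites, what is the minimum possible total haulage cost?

Open {P3}.
  Z1→P3 19, Z2→P3 30, Z3→P3 15, Z4→P3 20, Z5→P3 23, Z6→P3 8, Z7→P3 21  ⇒ total 136.
Compare {P1}: total 141.
Compare {P2}: total 150.
No size-1 selection does better; minimum is 136.

136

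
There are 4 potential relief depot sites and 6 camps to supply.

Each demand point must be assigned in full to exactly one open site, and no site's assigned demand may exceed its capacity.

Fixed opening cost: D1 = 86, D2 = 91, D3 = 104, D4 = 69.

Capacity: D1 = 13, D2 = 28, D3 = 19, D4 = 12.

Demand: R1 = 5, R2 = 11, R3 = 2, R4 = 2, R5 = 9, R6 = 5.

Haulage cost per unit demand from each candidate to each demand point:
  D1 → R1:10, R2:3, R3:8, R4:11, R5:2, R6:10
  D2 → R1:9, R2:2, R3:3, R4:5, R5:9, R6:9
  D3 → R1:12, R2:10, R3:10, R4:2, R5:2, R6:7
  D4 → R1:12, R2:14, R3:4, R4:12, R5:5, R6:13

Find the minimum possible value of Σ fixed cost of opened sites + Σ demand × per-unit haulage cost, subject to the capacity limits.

323

Open {D1, D2}; cheapest assignment that respects the capacities:
  D1 (cap 13, load 9): R5 — cost 9×2 = 18
  D2 (cap 28, load 25): R1, R2, R3, R4, R6 — cost 5×9 + 11×2 + 2×3 + 2×5 + 5×9 = 128
  Shipping 146, fixed 177 → total 323.
  Any other capacity-feasible assignment to {D1, D2} ships for at least 146.
Compare {D2, D3}: its best feasible assignment gives total 325.
Compare {D2, D4}: its best feasible assignment gives total 333.
Every other set of open sites that can feasibly serve all demand totals ≥ 325 even under its best assignment. Minimum: 323.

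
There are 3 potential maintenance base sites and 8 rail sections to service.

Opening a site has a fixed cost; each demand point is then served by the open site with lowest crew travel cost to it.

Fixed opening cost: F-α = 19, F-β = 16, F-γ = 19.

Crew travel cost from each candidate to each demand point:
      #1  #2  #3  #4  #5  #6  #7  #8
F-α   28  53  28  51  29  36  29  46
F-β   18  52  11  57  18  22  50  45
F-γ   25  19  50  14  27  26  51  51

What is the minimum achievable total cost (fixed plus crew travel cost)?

230

Open {F-α, F-β, F-γ}: assign each demand point to its cheapest open site.
  #1→F-β 18, #2→F-γ 19, #3→F-β 11, #4→F-γ 14, #5→F-β 18, #6→F-β 22, #7→F-α 29, #8→F-β 45
  crew travel cost 176, fixed 54 → total 230.
Compare {F-β, F-γ}: crew travel cost 197 + fixed 35 = 232.
Compare {F-α, F-γ}: crew travel cost 214 + fixed 38 = 252.
Compare {F-α, F-β}: crew travel cost 246 + fixed 35 = 281.
All other subsets cost ≥ 232. Minimum total cost: 230.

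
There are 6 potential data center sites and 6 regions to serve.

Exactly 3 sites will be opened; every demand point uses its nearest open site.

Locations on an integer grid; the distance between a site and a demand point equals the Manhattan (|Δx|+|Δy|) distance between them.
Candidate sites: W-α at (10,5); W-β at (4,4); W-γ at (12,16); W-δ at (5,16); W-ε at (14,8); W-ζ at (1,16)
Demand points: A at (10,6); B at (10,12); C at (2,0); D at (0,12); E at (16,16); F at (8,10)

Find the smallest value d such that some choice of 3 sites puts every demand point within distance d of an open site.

Open {W-β, W-γ, W-δ}.
  Farthest demand point is D at distance 9 (to W-δ); all others are ≤ 9.
With {W-β, W-γ, W-ζ} the worst case is 10.
With {W-β, W-δ, W-ε} the worst case is 10.
No size-3 selection achieves below 9.

9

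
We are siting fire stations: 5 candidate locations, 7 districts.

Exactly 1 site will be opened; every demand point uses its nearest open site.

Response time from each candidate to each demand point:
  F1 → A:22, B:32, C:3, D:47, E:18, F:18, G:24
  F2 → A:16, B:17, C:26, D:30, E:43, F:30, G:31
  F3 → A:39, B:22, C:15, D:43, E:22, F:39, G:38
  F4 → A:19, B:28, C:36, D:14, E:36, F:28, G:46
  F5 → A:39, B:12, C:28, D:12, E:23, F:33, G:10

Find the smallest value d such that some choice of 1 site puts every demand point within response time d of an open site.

39

Open {F5}.
  Farthest demand point is A at response time 39 (to F5); all others are ≤ 39.
With {F2} the worst case is 43.
With {F3} the worst case is 43.
No size-1 selection achieves below 39.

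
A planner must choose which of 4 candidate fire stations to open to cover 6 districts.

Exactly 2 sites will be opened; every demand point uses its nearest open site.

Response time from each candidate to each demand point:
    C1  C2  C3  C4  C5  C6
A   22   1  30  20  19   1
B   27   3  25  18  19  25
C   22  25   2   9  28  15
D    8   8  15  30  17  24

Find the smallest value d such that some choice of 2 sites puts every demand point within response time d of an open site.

17

Open {C, D}.
  Farthest demand point is C5 at response time 17 (to D); all others are ≤ 17.
With {A, D} the worst case is 20.
With {A, C} the worst case is 22.
No size-2 selection achieves below 17.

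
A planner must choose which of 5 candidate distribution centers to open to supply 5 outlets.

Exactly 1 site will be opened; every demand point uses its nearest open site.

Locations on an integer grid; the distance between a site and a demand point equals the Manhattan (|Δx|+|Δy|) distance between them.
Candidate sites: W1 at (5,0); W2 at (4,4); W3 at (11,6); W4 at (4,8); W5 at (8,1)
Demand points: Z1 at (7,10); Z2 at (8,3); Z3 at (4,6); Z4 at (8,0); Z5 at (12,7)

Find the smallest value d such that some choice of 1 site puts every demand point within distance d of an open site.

9

Open {W3}.
  Farthest demand point is Z4 at distance 9 (to W3); all others are ≤ 9.
With {W5} the worst case is 10.
With {W2} the worst case is 11.
No size-1 selection achieves below 9.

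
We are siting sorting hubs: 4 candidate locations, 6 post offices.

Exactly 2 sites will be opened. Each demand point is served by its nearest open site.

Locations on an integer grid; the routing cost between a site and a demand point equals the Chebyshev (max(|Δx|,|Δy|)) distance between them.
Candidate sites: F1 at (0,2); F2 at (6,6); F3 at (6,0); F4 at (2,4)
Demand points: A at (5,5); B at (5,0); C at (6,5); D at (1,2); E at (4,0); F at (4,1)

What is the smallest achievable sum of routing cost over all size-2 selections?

12

Open {F2, F3}.
  A→F2 1, B→F3 1, C→F2 1, D→F2 5, E→F3 2, F→F3 2  ⇒ total 12.
Compare {F3, F4}: total 14.
Compare {F2, F4}: total 15.
No size-2 selection does better; minimum is 12.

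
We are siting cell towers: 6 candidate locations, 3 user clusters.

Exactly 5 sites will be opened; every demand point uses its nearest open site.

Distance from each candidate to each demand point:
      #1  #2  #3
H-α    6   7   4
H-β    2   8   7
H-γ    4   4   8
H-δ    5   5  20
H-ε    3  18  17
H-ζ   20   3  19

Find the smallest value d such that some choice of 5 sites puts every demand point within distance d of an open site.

Open {H-α, H-β, H-γ, H-δ, H-ε}.
  Farthest demand point is #2 at distance 4 (to H-γ); all others are ≤ 4.
With {H-α, H-β, H-γ, H-δ, H-ζ} the worst case is 4.
With {H-α, H-β, H-γ, H-ε, H-ζ} the worst case is 4.
No size-5 selection achieves below 4.

4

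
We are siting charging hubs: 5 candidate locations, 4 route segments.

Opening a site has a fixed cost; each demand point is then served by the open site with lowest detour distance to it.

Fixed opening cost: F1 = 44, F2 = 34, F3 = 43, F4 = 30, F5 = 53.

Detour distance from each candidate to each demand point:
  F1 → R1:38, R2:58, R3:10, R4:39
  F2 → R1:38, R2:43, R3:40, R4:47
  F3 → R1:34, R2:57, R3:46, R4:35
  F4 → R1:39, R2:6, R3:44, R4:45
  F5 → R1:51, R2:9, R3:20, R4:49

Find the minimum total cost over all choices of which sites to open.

164

Open {F4}: assign each demand point to its cheapest open site.
  R1→F4 39, R2→F4 6, R3→F4 44, R4→F4 45
  detour distance 134, fixed 30 → total 164.
Compare {F1, F4}: detour distance 93 + fixed 74 = 167.
Compare {F5}: detour distance 129 + fixed 53 = 182.
Compare {F1}: detour distance 145 + fixed 44 = 189.
All other subsets cost ≥ 167. Minimum total cost: 164.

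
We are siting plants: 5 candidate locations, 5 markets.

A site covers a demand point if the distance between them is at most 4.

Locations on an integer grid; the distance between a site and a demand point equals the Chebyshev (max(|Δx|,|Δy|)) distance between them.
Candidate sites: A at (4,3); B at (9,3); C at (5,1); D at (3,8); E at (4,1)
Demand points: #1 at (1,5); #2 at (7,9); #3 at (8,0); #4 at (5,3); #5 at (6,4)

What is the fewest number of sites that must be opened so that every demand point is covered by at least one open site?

2

Coverage sets (demand points within 4 of each site):
  A: {#1, #3, #4, #5}
  B: {#3, #4, #5}
  C: {#1, #3, #4, #5}
  D: {#1, #2, #5}
  E: {#1, #3, #4, #5}
No single site covers all 5 demand points.
But {A, D} covers everything, so the minimum is 2.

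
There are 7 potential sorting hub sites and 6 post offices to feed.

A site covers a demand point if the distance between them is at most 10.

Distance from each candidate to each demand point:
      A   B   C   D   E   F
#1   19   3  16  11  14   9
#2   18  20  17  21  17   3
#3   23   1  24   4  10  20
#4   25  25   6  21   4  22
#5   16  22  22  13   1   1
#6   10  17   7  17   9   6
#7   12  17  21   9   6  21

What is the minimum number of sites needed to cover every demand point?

Coverage sets (demand points within 10 of each site):
  #1: {B, F}
  #2: {F}
  #3: {B, D, E}
  #4: {C, E}
  #5: {E, F}
  #6: {A, C, E, F}
  #7: {D, E}
No single site covers all 6 demand points.
But {#3, #6} covers everything, so the minimum is 2.

2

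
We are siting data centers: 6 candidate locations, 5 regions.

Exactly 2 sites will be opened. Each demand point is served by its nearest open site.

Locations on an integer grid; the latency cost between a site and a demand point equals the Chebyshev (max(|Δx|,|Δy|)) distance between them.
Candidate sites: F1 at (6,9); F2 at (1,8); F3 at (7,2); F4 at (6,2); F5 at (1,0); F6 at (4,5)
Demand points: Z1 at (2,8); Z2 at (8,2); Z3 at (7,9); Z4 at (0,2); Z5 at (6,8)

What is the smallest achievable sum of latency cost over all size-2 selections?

Open {F1, F6}.
  Z1→F6 3, Z2→F6 4, Z3→F1 1, Z4→F6 4, Z5→F1 1  ⇒ total 13.
Compare {F1, F3}: total 14.
Compare {F1, F4}: total 14.
No size-2 selection does better; minimum is 13.

13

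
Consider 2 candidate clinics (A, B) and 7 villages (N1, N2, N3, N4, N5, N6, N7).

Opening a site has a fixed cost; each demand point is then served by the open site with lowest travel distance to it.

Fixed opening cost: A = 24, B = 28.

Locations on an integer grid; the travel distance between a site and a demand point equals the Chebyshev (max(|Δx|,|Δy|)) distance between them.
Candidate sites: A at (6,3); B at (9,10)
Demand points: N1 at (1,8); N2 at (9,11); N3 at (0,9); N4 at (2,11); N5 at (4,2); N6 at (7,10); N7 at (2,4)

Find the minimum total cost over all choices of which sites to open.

Open {A}: assign each demand point to its cheapest open site.
  N1→A 5, N2→A 8, N3→A 6, N4→A 8, N5→A 2, N6→A 7, N7→A 4
  travel distance 40, fixed 24 → total 64.
Compare {B}: travel distance 42 + fixed 28 = 70.
Compare {A, B}: travel distance 27 + fixed 52 = 79.

64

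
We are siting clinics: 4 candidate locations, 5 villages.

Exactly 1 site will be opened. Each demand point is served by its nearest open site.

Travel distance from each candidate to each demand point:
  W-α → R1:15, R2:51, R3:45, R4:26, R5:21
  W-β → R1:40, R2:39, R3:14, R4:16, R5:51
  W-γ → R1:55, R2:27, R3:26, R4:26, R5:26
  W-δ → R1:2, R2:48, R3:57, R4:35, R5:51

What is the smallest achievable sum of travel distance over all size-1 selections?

Open {W-α}.
  R1→W-α 15, R2→W-α 51, R3→W-α 45, R4→W-α 26, R5→W-α 21  ⇒ total 158.
Compare {W-β}: total 160.
Compare {W-γ}: total 160.
No size-1 selection does better; minimum is 158.

158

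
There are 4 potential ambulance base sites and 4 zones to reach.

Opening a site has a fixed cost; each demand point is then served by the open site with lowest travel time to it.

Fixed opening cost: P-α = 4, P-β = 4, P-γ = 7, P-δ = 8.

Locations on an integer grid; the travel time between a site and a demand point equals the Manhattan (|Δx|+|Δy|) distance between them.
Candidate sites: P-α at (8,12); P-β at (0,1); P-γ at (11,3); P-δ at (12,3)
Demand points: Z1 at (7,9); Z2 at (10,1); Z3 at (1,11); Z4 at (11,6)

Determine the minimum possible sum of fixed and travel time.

29

Open {P-α, P-γ}: assign each demand point to its cheapest open site.
  Z1→P-α 4, Z2→P-γ 3, Z3→P-α 8, Z4→P-γ 3
  travel time 18, fixed 11 → total 29.
Compare {P-α, P-δ}: travel time 20 + fixed 12 = 32.
Compare {P-α, P-β, P-γ}: travel time 18 + fixed 15 = 33.
Compare {P-α, P-β, P-δ}: travel time 20 + fixed 16 = 36.
All other subsets cost ≥ 32. Minimum total cost: 29.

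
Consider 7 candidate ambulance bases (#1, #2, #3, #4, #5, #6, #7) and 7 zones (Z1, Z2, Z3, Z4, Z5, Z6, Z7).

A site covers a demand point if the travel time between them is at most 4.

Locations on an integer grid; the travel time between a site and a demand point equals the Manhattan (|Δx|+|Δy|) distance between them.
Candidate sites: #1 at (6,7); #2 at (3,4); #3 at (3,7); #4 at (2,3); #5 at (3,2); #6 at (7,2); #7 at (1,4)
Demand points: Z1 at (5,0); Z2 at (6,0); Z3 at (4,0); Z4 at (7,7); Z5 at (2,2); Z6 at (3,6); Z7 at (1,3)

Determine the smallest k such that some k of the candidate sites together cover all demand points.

3

Coverage sets (demand points within 4 of each site):
  #1: {Z4, Z6}
  #2: {Z5, Z6, Z7}
  #3: {Z4, Z6}
  #4: {Z5, Z6, Z7}
  #5: {Z1, Z3, Z5, Z6, Z7}
  #6: {Z1, Z2}
  #7: {Z5, Z6, Z7}
No 2 sites suffice: every size-2 union leaves at least one demand point uncovered.
But {#1, #5, #6} covers everything, so the minimum is 3.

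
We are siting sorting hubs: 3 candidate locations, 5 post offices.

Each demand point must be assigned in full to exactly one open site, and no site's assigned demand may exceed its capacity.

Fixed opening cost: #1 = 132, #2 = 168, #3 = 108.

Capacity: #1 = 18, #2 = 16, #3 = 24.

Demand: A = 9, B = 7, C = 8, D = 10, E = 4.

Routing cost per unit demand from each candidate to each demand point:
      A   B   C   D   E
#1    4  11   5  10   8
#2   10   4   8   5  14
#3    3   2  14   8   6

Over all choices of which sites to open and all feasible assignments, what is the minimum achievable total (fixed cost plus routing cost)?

Open {#1, #3}; cheapest assignment that respects the capacities:
  #1 (cap 18, load 17): A, C — cost 9×4 + 8×5 = 76
  #3 (cap 24, load 21): B, D, E — cost 7×2 + 10×8 + 4×6 = 118
  Shipping 194, fixed 240 → total 434.
  Any other capacity-feasible assignment to {#1, #3} ships for at least 194.
Compare {#2, #3}: its best feasible assignment gives total 499.
Compare {#1, #2, #3}: its best feasible assignment gives total 563.
Every other set of open sites that can feasibly serve all demand totals ≥ 499 even under its best assignment. Minimum: 434.

434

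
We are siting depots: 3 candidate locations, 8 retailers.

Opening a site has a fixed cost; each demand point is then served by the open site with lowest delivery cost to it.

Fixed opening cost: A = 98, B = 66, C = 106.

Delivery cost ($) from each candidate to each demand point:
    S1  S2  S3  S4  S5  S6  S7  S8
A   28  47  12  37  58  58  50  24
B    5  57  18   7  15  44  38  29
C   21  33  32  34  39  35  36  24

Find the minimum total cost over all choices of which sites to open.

279

Open {B}: assign each demand point to its cheapest open site.
  S1→B 5, S2→B 57, S3→B 18, S4→B 7, S5→B 15, S6→B 44, S7→B 38, S8→B 29
  delivery cost 213, fixed 66 → total 279.
Compare {B, C}: delivery cost 173 + fixed 172 = 345.
Compare {A, B}: delivery cost 192 + fixed 164 = 356.
Compare {C}: delivery cost 254 + fixed 106 = 360.
All other subsets cost ≥ 345. Minimum total cost: 279.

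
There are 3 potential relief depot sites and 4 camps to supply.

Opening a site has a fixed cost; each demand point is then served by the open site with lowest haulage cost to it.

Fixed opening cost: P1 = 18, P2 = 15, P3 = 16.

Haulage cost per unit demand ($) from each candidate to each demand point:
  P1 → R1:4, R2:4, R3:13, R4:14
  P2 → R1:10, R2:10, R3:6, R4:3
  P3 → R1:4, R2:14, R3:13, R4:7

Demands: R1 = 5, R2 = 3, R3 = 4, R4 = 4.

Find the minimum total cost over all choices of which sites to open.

101

Open {P1, P2}: assign each demand point to its cheapest open site.
  R1→P1 5×4=20, R2→P1 3×4=12, R3→P2 4×6=24, R4→P2 4×3=12
  haulage cost 68, fixed 33 → total 101.
Compare {P2, P3}: haulage cost 86 + fixed 31 = 117.
Compare {P1, P2, P3}: haulage cost 68 + fixed 49 = 117.
Compare {P2}: haulage cost 116 + fixed 15 = 131.
All other subsets cost ≥ 117. Minimum total cost: 101.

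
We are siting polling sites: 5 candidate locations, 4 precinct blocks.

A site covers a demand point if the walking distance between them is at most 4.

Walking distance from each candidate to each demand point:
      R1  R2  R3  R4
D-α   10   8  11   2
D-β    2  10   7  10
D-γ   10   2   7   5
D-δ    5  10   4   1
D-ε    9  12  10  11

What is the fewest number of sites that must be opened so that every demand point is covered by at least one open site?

3

Coverage sets (demand points within 4 of each site):
  D-α: {R4}
  D-β: {R1}
  D-γ: {R2}
  D-δ: {R3, R4}
  D-ε: {}
No 2 sites suffice: every size-2 union leaves at least one demand point uncovered.
But {D-β, D-γ, D-δ} covers everything, so the minimum is 3.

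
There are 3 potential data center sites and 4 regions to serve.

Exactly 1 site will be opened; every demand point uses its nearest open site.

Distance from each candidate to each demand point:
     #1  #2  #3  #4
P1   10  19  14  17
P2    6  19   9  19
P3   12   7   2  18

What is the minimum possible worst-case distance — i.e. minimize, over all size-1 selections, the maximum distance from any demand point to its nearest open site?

Open {P3}.
  Farthest demand point is #4 at distance 18 (to P3); all others are ≤ 18.
With {P1} the worst case is 19.
With {P2} the worst case is 19.
No size-1 selection achieves below 18.

18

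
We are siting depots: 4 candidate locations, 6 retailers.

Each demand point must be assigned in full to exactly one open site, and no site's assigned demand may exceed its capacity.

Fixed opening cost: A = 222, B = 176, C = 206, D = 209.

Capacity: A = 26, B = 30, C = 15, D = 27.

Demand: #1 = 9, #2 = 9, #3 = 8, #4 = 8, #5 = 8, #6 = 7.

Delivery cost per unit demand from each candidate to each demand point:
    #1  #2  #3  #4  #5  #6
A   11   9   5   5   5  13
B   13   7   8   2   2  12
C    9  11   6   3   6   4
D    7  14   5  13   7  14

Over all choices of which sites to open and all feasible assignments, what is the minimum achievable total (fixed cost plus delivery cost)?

Open {B, D}; cheapest assignment that respects the capacities:
  B (cap 30, load 25): #2, #4, #5 — cost 9×7 + 8×2 + 8×2 = 95
  D (cap 27, load 24): #1, #3, #6 — cost 9×7 + 8×5 + 7×14 = 201
  Shipping 296, fixed 385 → total 681.
  Any other capacity-feasible assignment to {B, D} ships for at least 296.
Compare {A, B}: its best feasible assignment gives total 723.
Compare {A, D}: its best feasible assignment gives total 793.
Every other set of open sites that can feasibly serve all demand totals ≥ 723 even under its best assignment. Minimum: 681.

681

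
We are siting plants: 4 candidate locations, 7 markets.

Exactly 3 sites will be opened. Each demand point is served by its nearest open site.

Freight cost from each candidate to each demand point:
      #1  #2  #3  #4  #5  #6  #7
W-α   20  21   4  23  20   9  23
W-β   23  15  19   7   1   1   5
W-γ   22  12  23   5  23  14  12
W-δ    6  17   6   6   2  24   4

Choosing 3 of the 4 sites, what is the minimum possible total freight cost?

Open {W-β, W-γ, W-δ}.
  #1→W-δ 6, #2→W-γ 12, #3→W-δ 6, #4→W-γ 5, #5→W-β 1, #6→W-β 1, #7→W-δ 4  ⇒ total 35.
Compare {W-α, W-β, W-δ}: total 37.
Compare {W-α, W-γ, W-δ}: total 42.
No size-3 selection does better; minimum is 35.

35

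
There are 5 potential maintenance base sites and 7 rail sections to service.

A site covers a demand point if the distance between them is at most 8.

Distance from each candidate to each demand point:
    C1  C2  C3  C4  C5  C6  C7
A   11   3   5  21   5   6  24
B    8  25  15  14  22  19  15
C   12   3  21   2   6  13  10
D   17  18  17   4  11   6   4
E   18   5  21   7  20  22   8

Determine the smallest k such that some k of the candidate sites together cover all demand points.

Coverage sets (demand points within 8 of each site):
  A: {C2, C3, C5, C6}
  B: {C1}
  C: {C2, C4, C5}
  D: {C4, C6, C7}
  E: {C2, C4, C7}
No 2 sites suffice: every size-2 union leaves at least one demand point uncovered.
But {A, B, D} covers everything, so the minimum is 3.

3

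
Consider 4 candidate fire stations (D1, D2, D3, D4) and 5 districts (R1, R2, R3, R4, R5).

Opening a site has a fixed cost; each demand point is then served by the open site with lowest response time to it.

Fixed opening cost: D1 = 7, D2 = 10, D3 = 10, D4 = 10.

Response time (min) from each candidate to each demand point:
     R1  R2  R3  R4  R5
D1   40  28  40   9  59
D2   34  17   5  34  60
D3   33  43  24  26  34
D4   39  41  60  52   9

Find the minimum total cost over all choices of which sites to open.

Open {D1, D2, D4}: assign each demand point to its cheapest open site.
  R1→D2 34, R2→D2 17, R3→D2 5, R4→D1 9, R5→D4 9
  response time 74, fixed 27 → total 101.
Compare {D1, D2, D3, D4}: response time 73 + fixed 37 = 110.
Compare {D2, D4}: response time 99 + fixed 20 = 119.
Compare {D2, D3, D4}: response time 90 + fixed 30 = 120.
All other subsets cost ≥ 110. Minimum total cost: 101.

101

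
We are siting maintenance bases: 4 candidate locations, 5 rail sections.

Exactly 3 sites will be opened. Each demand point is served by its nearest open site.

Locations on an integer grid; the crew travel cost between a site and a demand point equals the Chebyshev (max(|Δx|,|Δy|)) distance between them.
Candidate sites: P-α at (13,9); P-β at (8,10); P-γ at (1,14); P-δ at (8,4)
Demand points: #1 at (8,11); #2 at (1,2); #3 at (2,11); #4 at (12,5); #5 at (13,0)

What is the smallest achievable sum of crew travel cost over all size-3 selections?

20

Open {P-β, P-γ, P-δ}.
  #1→P-β 1, #2→P-δ 7, #3→P-γ 3, #4→P-δ 4, #5→P-δ 5  ⇒ total 20.
Compare {P-α, P-β, P-δ}: total 23.
Compare {P-α, P-γ, P-δ}: total 24.
No size-3 selection does better; minimum is 20.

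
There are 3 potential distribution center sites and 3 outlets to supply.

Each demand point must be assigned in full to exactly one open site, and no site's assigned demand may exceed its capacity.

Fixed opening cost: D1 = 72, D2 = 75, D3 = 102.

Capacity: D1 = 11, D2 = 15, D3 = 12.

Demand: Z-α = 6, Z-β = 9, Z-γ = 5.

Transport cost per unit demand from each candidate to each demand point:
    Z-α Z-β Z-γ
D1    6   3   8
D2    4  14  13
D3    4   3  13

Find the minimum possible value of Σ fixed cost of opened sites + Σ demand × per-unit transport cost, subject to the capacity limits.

Open {D1, D2}; cheapest assignment that respects the capacities:
  D1 (cap 11, load 9): Z-β — cost 9×3 = 27
  D2 (cap 15, load 11): Z-α, Z-γ — cost 6×4 + 5×13 = 89
  Shipping 116, fixed 147 → total 263.
  Any other capacity-feasible assignment to {D1, D2} ships for at least 116.
Compare {D1, D3}: its best feasible assignment gives total 277.
Compare {D2, D3}: its best feasible assignment gives total 293.
Every other set of open sites that can feasibly serve all demand totals ≥ 277 even under its best assignment. Minimum: 263.

263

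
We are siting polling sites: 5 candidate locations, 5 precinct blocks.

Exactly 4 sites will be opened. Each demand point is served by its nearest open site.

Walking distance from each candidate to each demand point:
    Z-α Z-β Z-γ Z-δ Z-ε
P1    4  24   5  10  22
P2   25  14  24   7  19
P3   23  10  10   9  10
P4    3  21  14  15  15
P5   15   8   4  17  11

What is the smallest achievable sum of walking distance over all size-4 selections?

Open {P2, P3, P4, P5}.
  Z-α→P4 3, Z-β→P5 8, Z-γ→P5 4, Z-δ→P2 7, Z-ε→P3 10  ⇒ total 32.
Compare {P1, P2, P3, P5}: total 33.
Compare {P1, P2, P4, P5}: total 33.
No size-4 selection does better; minimum is 32.

32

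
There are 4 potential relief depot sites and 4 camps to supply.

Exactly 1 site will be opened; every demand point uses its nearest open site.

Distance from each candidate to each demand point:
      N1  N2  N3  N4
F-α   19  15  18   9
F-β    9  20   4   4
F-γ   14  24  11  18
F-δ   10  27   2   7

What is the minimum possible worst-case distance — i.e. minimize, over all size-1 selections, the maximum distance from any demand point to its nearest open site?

Open {F-α}.
  Farthest demand point is N1 at distance 19 (to F-α); all others are ≤ 19.
With {F-β} the worst case is 20.
With {F-γ} the worst case is 24.
No size-1 selection achieves below 19.

19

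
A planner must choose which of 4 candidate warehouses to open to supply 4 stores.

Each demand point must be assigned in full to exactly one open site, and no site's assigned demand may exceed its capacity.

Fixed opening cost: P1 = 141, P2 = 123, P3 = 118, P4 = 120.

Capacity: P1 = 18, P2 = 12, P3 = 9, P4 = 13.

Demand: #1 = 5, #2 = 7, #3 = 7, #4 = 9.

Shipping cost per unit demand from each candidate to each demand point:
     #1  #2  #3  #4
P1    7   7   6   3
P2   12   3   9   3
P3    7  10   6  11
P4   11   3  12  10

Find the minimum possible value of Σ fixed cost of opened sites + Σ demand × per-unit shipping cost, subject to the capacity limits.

406

Open {P1, P4}; cheapest assignment that respects the capacities:
  P1 (cap 18, load 16): #3, #4 — cost 7×6 + 9×3 = 69
  P4 (cap 13, load 12): #1, #2 — cost 5×11 + 7×3 = 76
  Shipping 145, fixed 261 → total 406.
  Any other capacity-feasible assignment to {P1, P4} ships for at least 145.
Compare {P1, P2}: its best feasible assignment gives total 414.
Compare {P1, P3, P4}: its best feasible assignment gives total 504.
Every other set of open sites that can feasibly serve all demand totals ≥ 414 even under its best assignment. Minimum: 406.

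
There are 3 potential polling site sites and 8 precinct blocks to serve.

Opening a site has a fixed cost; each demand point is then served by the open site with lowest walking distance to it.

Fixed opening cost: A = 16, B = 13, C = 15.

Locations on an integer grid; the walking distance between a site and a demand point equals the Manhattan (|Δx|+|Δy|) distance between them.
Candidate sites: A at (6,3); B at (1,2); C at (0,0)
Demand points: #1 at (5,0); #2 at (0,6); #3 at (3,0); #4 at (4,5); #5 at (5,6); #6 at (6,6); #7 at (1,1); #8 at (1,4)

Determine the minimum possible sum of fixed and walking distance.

Open {B}: assign each demand point to its cheapest open site.
  #1→B 6, #2→B 5, #3→B 4, #4→B 6, #5→B 8, #6→B 9, #7→B 1, #8→B 2
  walking distance 41, fixed 13 → total 54.
Compare {A, B}: walking distance 27 + fixed 29 = 56.
Compare {A}: walking distance 43 + fixed 16 = 59.
Compare {A, C}: walking distance 31 + fixed 31 = 62.
All other subsets cost ≥ 56. Minimum total cost: 54.

54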